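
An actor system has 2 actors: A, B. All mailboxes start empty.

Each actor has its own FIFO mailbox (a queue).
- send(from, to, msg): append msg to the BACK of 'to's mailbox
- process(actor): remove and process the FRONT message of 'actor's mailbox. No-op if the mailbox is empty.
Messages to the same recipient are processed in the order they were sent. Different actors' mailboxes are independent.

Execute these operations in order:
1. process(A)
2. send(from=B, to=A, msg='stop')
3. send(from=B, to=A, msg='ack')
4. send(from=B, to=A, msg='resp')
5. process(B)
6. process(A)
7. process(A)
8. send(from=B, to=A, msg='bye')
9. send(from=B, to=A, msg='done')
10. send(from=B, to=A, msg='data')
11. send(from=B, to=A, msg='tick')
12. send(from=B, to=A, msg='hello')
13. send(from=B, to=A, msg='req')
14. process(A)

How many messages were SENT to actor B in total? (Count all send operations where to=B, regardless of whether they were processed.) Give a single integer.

After 1 (process(A)): A:[] B:[]
After 2 (send(from=B, to=A, msg='stop')): A:[stop] B:[]
After 3 (send(from=B, to=A, msg='ack')): A:[stop,ack] B:[]
After 4 (send(from=B, to=A, msg='resp')): A:[stop,ack,resp] B:[]
After 5 (process(B)): A:[stop,ack,resp] B:[]
After 6 (process(A)): A:[ack,resp] B:[]
After 7 (process(A)): A:[resp] B:[]
After 8 (send(from=B, to=A, msg='bye')): A:[resp,bye] B:[]
After 9 (send(from=B, to=A, msg='done')): A:[resp,bye,done] B:[]
After 10 (send(from=B, to=A, msg='data')): A:[resp,bye,done,data] B:[]
After 11 (send(from=B, to=A, msg='tick')): A:[resp,bye,done,data,tick] B:[]
After 12 (send(from=B, to=A, msg='hello')): A:[resp,bye,done,data,tick,hello] B:[]
After 13 (send(from=B, to=A, msg='req')): A:[resp,bye,done,data,tick,hello,req] B:[]
After 14 (process(A)): A:[bye,done,data,tick,hello,req] B:[]

Answer: 0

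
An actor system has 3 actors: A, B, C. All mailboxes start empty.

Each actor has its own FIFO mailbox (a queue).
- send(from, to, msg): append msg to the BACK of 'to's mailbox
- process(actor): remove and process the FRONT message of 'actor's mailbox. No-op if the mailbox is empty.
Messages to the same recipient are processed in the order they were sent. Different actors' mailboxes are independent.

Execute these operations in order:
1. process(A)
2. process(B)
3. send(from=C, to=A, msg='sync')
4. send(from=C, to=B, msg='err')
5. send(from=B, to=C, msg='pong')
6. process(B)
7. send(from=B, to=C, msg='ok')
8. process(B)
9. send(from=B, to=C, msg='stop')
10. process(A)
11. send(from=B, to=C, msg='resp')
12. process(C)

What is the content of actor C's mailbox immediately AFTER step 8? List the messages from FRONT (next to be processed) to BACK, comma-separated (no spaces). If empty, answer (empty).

After 1 (process(A)): A:[] B:[] C:[]
After 2 (process(B)): A:[] B:[] C:[]
After 3 (send(from=C, to=A, msg='sync')): A:[sync] B:[] C:[]
After 4 (send(from=C, to=B, msg='err')): A:[sync] B:[err] C:[]
After 5 (send(from=B, to=C, msg='pong')): A:[sync] B:[err] C:[pong]
After 6 (process(B)): A:[sync] B:[] C:[pong]
After 7 (send(from=B, to=C, msg='ok')): A:[sync] B:[] C:[pong,ok]
After 8 (process(B)): A:[sync] B:[] C:[pong,ok]

pong,ok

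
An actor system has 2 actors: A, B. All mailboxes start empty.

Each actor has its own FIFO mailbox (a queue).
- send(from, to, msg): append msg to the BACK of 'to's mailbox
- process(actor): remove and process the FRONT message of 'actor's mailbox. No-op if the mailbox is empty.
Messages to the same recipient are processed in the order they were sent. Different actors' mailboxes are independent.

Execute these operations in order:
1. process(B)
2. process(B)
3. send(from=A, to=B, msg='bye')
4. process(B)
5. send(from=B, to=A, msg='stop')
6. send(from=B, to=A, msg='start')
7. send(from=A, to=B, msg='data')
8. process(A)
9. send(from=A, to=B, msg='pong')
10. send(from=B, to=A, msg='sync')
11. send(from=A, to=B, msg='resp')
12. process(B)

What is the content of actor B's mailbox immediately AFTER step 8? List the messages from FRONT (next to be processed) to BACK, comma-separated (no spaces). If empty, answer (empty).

After 1 (process(B)): A:[] B:[]
After 2 (process(B)): A:[] B:[]
After 3 (send(from=A, to=B, msg='bye')): A:[] B:[bye]
After 4 (process(B)): A:[] B:[]
After 5 (send(from=B, to=A, msg='stop')): A:[stop] B:[]
After 6 (send(from=B, to=A, msg='start')): A:[stop,start] B:[]
After 7 (send(from=A, to=B, msg='data')): A:[stop,start] B:[data]
After 8 (process(A)): A:[start] B:[data]

data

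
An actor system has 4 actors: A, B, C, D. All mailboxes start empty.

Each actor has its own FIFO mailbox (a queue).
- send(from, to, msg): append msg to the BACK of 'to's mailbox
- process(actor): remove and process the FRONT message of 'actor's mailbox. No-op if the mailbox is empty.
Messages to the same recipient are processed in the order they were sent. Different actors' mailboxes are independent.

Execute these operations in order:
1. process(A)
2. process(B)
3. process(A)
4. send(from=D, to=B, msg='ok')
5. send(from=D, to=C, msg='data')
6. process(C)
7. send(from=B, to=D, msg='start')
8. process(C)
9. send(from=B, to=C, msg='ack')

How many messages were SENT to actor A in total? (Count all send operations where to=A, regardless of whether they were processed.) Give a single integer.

After 1 (process(A)): A:[] B:[] C:[] D:[]
After 2 (process(B)): A:[] B:[] C:[] D:[]
After 3 (process(A)): A:[] B:[] C:[] D:[]
After 4 (send(from=D, to=B, msg='ok')): A:[] B:[ok] C:[] D:[]
After 5 (send(from=D, to=C, msg='data')): A:[] B:[ok] C:[data] D:[]
After 6 (process(C)): A:[] B:[ok] C:[] D:[]
After 7 (send(from=B, to=D, msg='start')): A:[] B:[ok] C:[] D:[start]
After 8 (process(C)): A:[] B:[ok] C:[] D:[start]
After 9 (send(from=B, to=C, msg='ack')): A:[] B:[ok] C:[ack] D:[start]

Answer: 0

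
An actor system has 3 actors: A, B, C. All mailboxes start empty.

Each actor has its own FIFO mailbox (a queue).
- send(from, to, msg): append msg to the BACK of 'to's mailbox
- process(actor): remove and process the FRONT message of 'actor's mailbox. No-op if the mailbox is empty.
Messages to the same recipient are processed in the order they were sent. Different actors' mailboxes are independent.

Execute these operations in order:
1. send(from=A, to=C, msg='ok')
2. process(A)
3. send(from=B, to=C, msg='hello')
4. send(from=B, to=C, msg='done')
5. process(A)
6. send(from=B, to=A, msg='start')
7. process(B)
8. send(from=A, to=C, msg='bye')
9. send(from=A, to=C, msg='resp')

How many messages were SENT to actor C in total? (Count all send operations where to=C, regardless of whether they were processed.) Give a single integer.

Answer: 5

Derivation:
After 1 (send(from=A, to=C, msg='ok')): A:[] B:[] C:[ok]
After 2 (process(A)): A:[] B:[] C:[ok]
After 3 (send(from=B, to=C, msg='hello')): A:[] B:[] C:[ok,hello]
After 4 (send(from=B, to=C, msg='done')): A:[] B:[] C:[ok,hello,done]
After 5 (process(A)): A:[] B:[] C:[ok,hello,done]
After 6 (send(from=B, to=A, msg='start')): A:[start] B:[] C:[ok,hello,done]
After 7 (process(B)): A:[start] B:[] C:[ok,hello,done]
After 8 (send(from=A, to=C, msg='bye')): A:[start] B:[] C:[ok,hello,done,bye]
After 9 (send(from=A, to=C, msg='resp')): A:[start] B:[] C:[ok,hello,done,bye,resp]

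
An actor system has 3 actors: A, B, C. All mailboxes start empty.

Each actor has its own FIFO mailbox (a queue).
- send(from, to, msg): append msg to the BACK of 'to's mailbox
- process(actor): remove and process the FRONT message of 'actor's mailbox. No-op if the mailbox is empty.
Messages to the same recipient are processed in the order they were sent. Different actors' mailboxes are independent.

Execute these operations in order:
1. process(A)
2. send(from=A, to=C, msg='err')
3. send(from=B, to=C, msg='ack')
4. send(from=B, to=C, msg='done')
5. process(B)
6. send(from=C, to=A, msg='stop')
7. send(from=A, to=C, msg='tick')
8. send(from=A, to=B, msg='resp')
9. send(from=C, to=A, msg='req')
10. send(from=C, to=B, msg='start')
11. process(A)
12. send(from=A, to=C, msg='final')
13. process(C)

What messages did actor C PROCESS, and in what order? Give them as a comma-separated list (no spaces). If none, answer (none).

Answer: err

Derivation:
After 1 (process(A)): A:[] B:[] C:[]
After 2 (send(from=A, to=C, msg='err')): A:[] B:[] C:[err]
After 3 (send(from=B, to=C, msg='ack')): A:[] B:[] C:[err,ack]
After 4 (send(from=B, to=C, msg='done')): A:[] B:[] C:[err,ack,done]
After 5 (process(B)): A:[] B:[] C:[err,ack,done]
After 6 (send(from=C, to=A, msg='stop')): A:[stop] B:[] C:[err,ack,done]
After 7 (send(from=A, to=C, msg='tick')): A:[stop] B:[] C:[err,ack,done,tick]
After 8 (send(from=A, to=B, msg='resp')): A:[stop] B:[resp] C:[err,ack,done,tick]
After 9 (send(from=C, to=A, msg='req')): A:[stop,req] B:[resp] C:[err,ack,done,tick]
After 10 (send(from=C, to=B, msg='start')): A:[stop,req] B:[resp,start] C:[err,ack,done,tick]
After 11 (process(A)): A:[req] B:[resp,start] C:[err,ack,done,tick]
After 12 (send(from=A, to=C, msg='final')): A:[req] B:[resp,start] C:[err,ack,done,tick,final]
After 13 (process(C)): A:[req] B:[resp,start] C:[ack,done,tick,final]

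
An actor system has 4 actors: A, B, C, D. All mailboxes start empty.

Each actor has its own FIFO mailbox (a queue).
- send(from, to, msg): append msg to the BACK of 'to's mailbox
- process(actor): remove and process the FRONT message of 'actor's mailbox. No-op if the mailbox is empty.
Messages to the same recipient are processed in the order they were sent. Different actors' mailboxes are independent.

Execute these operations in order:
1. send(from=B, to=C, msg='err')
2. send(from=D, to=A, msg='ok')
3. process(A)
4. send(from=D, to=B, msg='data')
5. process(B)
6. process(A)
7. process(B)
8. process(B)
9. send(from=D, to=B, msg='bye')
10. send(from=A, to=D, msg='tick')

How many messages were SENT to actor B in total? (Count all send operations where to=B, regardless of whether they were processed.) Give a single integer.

Answer: 2

Derivation:
After 1 (send(from=B, to=C, msg='err')): A:[] B:[] C:[err] D:[]
After 2 (send(from=D, to=A, msg='ok')): A:[ok] B:[] C:[err] D:[]
After 3 (process(A)): A:[] B:[] C:[err] D:[]
After 4 (send(from=D, to=B, msg='data')): A:[] B:[data] C:[err] D:[]
After 5 (process(B)): A:[] B:[] C:[err] D:[]
After 6 (process(A)): A:[] B:[] C:[err] D:[]
After 7 (process(B)): A:[] B:[] C:[err] D:[]
After 8 (process(B)): A:[] B:[] C:[err] D:[]
After 9 (send(from=D, to=B, msg='bye')): A:[] B:[bye] C:[err] D:[]
After 10 (send(from=A, to=D, msg='tick')): A:[] B:[bye] C:[err] D:[tick]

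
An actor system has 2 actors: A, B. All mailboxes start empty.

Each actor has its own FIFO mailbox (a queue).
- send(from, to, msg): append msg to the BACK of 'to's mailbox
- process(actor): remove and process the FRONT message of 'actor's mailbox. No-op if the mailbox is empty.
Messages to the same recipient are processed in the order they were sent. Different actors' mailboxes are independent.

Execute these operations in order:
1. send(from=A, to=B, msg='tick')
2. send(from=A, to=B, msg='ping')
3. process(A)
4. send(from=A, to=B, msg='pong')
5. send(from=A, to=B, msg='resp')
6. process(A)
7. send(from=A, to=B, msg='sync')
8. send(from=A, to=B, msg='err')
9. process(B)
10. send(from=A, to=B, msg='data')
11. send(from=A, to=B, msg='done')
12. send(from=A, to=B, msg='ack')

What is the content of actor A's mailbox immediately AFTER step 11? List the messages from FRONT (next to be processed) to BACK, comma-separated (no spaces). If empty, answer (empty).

After 1 (send(from=A, to=B, msg='tick')): A:[] B:[tick]
After 2 (send(from=A, to=B, msg='ping')): A:[] B:[tick,ping]
After 3 (process(A)): A:[] B:[tick,ping]
After 4 (send(from=A, to=B, msg='pong')): A:[] B:[tick,ping,pong]
After 5 (send(from=A, to=B, msg='resp')): A:[] B:[tick,ping,pong,resp]
After 6 (process(A)): A:[] B:[tick,ping,pong,resp]
After 7 (send(from=A, to=B, msg='sync')): A:[] B:[tick,ping,pong,resp,sync]
After 8 (send(from=A, to=B, msg='err')): A:[] B:[tick,ping,pong,resp,sync,err]
After 9 (process(B)): A:[] B:[ping,pong,resp,sync,err]
After 10 (send(from=A, to=B, msg='data')): A:[] B:[ping,pong,resp,sync,err,data]
After 11 (send(from=A, to=B, msg='done')): A:[] B:[ping,pong,resp,sync,err,data,done]

(empty)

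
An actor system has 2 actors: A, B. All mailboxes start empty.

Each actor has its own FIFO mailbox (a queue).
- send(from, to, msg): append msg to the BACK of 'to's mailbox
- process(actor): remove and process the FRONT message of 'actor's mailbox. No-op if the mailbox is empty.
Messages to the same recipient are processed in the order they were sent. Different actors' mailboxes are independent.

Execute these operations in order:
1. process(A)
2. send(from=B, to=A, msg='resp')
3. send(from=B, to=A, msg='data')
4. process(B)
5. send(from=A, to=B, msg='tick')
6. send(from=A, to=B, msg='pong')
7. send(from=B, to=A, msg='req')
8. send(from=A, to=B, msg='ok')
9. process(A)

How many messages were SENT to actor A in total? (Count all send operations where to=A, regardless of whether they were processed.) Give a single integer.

Answer: 3

Derivation:
After 1 (process(A)): A:[] B:[]
After 2 (send(from=B, to=A, msg='resp')): A:[resp] B:[]
After 3 (send(from=B, to=A, msg='data')): A:[resp,data] B:[]
After 4 (process(B)): A:[resp,data] B:[]
After 5 (send(from=A, to=B, msg='tick')): A:[resp,data] B:[tick]
After 6 (send(from=A, to=B, msg='pong')): A:[resp,data] B:[tick,pong]
After 7 (send(from=B, to=A, msg='req')): A:[resp,data,req] B:[tick,pong]
After 8 (send(from=A, to=B, msg='ok')): A:[resp,data,req] B:[tick,pong,ok]
After 9 (process(A)): A:[data,req] B:[tick,pong,ok]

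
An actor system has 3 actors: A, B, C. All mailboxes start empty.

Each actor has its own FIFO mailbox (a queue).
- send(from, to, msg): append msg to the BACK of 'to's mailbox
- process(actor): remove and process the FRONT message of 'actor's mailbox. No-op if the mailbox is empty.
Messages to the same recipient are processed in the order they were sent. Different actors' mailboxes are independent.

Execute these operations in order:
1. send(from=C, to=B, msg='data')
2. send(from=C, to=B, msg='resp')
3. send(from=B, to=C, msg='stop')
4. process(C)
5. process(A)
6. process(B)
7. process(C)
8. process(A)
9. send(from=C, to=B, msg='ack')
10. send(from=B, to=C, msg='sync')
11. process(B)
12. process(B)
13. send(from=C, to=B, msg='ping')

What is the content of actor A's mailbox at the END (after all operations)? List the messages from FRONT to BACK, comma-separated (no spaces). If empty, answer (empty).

Answer: (empty)

Derivation:
After 1 (send(from=C, to=B, msg='data')): A:[] B:[data] C:[]
After 2 (send(from=C, to=B, msg='resp')): A:[] B:[data,resp] C:[]
After 3 (send(from=B, to=C, msg='stop')): A:[] B:[data,resp] C:[stop]
After 4 (process(C)): A:[] B:[data,resp] C:[]
After 5 (process(A)): A:[] B:[data,resp] C:[]
After 6 (process(B)): A:[] B:[resp] C:[]
After 7 (process(C)): A:[] B:[resp] C:[]
After 8 (process(A)): A:[] B:[resp] C:[]
After 9 (send(from=C, to=B, msg='ack')): A:[] B:[resp,ack] C:[]
After 10 (send(from=B, to=C, msg='sync')): A:[] B:[resp,ack] C:[sync]
After 11 (process(B)): A:[] B:[ack] C:[sync]
After 12 (process(B)): A:[] B:[] C:[sync]
After 13 (send(from=C, to=B, msg='ping')): A:[] B:[ping] C:[sync]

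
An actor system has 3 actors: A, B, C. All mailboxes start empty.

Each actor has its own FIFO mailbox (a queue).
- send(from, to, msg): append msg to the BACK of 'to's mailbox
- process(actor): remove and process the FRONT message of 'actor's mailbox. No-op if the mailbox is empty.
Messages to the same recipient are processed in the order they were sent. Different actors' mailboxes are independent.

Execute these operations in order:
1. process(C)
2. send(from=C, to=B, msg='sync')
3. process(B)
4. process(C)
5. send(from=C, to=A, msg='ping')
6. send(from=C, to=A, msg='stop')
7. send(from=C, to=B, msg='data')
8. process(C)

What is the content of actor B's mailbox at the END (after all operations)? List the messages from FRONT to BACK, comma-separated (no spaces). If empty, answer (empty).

After 1 (process(C)): A:[] B:[] C:[]
After 2 (send(from=C, to=B, msg='sync')): A:[] B:[sync] C:[]
After 3 (process(B)): A:[] B:[] C:[]
After 4 (process(C)): A:[] B:[] C:[]
After 5 (send(from=C, to=A, msg='ping')): A:[ping] B:[] C:[]
After 6 (send(from=C, to=A, msg='stop')): A:[ping,stop] B:[] C:[]
After 7 (send(from=C, to=B, msg='data')): A:[ping,stop] B:[data] C:[]
After 8 (process(C)): A:[ping,stop] B:[data] C:[]

Answer: data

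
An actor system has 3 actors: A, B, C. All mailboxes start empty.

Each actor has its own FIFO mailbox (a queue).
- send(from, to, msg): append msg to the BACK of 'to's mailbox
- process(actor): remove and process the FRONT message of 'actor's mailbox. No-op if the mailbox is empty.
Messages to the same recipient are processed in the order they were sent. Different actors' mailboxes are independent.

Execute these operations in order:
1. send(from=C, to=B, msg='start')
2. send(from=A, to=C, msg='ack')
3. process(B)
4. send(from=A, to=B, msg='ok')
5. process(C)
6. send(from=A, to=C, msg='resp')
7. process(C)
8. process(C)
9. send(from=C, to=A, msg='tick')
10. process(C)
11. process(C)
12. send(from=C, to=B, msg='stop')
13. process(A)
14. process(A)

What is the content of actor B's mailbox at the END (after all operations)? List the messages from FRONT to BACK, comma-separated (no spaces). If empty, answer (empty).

Answer: ok,stop

Derivation:
After 1 (send(from=C, to=B, msg='start')): A:[] B:[start] C:[]
After 2 (send(from=A, to=C, msg='ack')): A:[] B:[start] C:[ack]
After 3 (process(B)): A:[] B:[] C:[ack]
After 4 (send(from=A, to=B, msg='ok')): A:[] B:[ok] C:[ack]
After 5 (process(C)): A:[] B:[ok] C:[]
After 6 (send(from=A, to=C, msg='resp')): A:[] B:[ok] C:[resp]
After 7 (process(C)): A:[] B:[ok] C:[]
After 8 (process(C)): A:[] B:[ok] C:[]
After 9 (send(from=C, to=A, msg='tick')): A:[tick] B:[ok] C:[]
After 10 (process(C)): A:[tick] B:[ok] C:[]
After 11 (process(C)): A:[tick] B:[ok] C:[]
After 12 (send(from=C, to=B, msg='stop')): A:[tick] B:[ok,stop] C:[]
After 13 (process(A)): A:[] B:[ok,stop] C:[]
After 14 (process(A)): A:[] B:[ok,stop] C:[]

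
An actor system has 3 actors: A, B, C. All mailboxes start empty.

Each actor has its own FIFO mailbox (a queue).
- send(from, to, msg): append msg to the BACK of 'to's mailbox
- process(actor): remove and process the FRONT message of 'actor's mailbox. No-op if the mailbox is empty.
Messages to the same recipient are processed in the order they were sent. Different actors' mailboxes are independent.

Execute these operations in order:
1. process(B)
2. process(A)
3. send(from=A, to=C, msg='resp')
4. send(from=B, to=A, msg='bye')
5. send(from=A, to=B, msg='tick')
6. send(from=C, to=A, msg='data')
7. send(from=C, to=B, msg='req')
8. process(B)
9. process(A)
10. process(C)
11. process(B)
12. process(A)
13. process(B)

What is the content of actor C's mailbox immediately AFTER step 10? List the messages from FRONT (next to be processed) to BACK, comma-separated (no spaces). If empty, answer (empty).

After 1 (process(B)): A:[] B:[] C:[]
After 2 (process(A)): A:[] B:[] C:[]
After 3 (send(from=A, to=C, msg='resp')): A:[] B:[] C:[resp]
After 4 (send(from=B, to=A, msg='bye')): A:[bye] B:[] C:[resp]
After 5 (send(from=A, to=B, msg='tick')): A:[bye] B:[tick] C:[resp]
After 6 (send(from=C, to=A, msg='data')): A:[bye,data] B:[tick] C:[resp]
After 7 (send(from=C, to=B, msg='req')): A:[bye,data] B:[tick,req] C:[resp]
After 8 (process(B)): A:[bye,data] B:[req] C:[resp]
After 9 (process(A)): A:[data] B:[req] C:[resp]
After 10 (process(C)): A:[data] B:[req] C:[]

(empty)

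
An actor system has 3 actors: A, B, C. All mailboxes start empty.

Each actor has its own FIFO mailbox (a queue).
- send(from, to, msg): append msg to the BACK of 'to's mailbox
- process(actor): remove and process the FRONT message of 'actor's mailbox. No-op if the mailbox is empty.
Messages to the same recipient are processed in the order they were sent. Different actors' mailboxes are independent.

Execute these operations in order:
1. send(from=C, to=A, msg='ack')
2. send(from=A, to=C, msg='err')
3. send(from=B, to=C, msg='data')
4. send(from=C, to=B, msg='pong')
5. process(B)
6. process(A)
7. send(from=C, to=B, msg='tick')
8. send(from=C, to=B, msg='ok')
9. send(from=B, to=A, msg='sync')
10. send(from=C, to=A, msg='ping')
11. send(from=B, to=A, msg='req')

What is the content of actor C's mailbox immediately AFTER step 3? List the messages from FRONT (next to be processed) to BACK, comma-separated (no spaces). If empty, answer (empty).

After 1 (send(from=C, to=A, msg='ack')): A:[ack] B:[] C:[]
After 2 (send(from=A, to=C, msg='err')): A:[ack] B:[] C:[err]
After 3 (send(from=B, to=C, msg='data')): A:[ack] B:[] C:[err,data]

err,data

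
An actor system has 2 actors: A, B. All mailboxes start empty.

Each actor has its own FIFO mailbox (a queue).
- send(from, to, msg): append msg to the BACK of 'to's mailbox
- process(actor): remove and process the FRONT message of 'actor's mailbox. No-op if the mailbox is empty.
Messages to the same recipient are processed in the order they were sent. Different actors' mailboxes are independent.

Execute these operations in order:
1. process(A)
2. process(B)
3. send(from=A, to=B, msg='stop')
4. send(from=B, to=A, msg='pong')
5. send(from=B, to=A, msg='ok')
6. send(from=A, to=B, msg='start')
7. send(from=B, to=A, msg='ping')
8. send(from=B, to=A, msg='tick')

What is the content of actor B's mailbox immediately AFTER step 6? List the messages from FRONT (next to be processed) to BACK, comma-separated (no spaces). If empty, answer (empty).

After 1 (process(A)): A:[] B:[]
After 2 (process(B)): A:[] B:[]
After 3 (send(from=A, to=B, msg='stop')): A:[] B:[stop]
After 4 (send(from=B, to=A, msg='pong')): A:[pong] B:[stop]
After 5 (send(from=B, to=A, msg='ok')): A:[pong,ok] B:[stop]
After 6 (send(from=A, to=B, msg='start')): A:[pong,ok] B:[stop,start]

stop,start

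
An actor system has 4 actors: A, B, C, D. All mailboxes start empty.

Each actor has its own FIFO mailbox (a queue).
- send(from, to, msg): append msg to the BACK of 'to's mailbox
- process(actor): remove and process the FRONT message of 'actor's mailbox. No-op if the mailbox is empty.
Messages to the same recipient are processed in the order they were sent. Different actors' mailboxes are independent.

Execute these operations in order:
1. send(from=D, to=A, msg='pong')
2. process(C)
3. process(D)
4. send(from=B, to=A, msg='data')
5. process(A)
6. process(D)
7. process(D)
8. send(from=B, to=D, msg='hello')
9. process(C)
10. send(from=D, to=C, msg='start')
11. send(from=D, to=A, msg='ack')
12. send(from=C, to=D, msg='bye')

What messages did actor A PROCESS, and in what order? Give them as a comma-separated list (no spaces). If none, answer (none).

After 1 (send(from=D, to=A, msg='pong')): A:[pong] B:[] C:[] D:[]
After 2 (process(C)): A:[pong] B:[] C:[] D:[]
After 3 (process(D)): A:[pong] B:[] C:[] D:[]
After 4 (send(from=B, to=A, msg='data')): A:[pong,data] B:[] C:[] D:[]
After 5 (process(A)): A:[data] B:[] C:[] D:[]
After 6 (process(D)): A:[data] B:[] C:[] D:[]
After 7 (process(D)): A:[data] B:[] C:[] D:[]
After 8 (send(from=B, to=D, msg='hello')): A:[data] B:[] C:[] D:[hello]
After 9 (process(C)): A:[data] B:[] C:[] D:[hello]
After 10 (send(from=D, to=C, msg='start')): A:[data] B:[] C:[start] D:[hello]
After 11 (send(from=D, to=A, msg='ack')): A:[data,ack] B:[] C:[start] D:[hello]
After 12 (send(from=C, to=D, msg='bye')): A:[data,ack] B:[] C:[start] D:[hello,bye]

Answer: pong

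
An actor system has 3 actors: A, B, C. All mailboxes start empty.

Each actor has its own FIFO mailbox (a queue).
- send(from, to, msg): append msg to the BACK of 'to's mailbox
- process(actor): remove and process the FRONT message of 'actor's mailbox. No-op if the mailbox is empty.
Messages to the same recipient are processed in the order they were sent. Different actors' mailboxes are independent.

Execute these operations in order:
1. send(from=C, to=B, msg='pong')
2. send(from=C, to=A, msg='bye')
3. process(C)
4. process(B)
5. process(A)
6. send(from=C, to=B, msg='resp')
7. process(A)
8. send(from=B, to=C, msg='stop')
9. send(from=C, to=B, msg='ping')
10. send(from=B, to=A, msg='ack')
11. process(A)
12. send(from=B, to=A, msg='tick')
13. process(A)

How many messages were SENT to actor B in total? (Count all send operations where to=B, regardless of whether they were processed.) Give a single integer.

After 1 (send(from=C, to=B, msg='pong')): A:[] B:[pong] C:[]
After 2 (send(from=C, to=A, msg='bye')): A:[bye] B:[pong] C:[]
After 3 (process(C)): A:[bye] B:[pong] C:[]
After 4 (process(B)): A:[bye] B:[] C:[]
After 5 (process(A)): A:[] B:[] C:[]
After 6 (send(from=C, to=B, msg='resp')): A:[] B:[resp] C:[]
After 7 (process(A)): A:[] B:[resp] C:[]
After 8 (send(from=B, to=C, msg='stop')): A:[] B:[resp] C:[stop]
After 9 (send(from=C, to=B, msg='ping')): A:[] B:[resp,ping] C:[stop]
After 10 (send(from=B, to=A, msg='ack')): A:[ack] B:[resp,ping] C:[stop]
After 11 (process(A)): A:[] B:[resp,ping] C:[stop]
After 12 (send(from=B, to=A, msg='tick')): A:[tick] B:[resp,ping] C:[stop]
After 13 (process(A)): A:[] B:[resp,ping] C:[stop]

Answer: 3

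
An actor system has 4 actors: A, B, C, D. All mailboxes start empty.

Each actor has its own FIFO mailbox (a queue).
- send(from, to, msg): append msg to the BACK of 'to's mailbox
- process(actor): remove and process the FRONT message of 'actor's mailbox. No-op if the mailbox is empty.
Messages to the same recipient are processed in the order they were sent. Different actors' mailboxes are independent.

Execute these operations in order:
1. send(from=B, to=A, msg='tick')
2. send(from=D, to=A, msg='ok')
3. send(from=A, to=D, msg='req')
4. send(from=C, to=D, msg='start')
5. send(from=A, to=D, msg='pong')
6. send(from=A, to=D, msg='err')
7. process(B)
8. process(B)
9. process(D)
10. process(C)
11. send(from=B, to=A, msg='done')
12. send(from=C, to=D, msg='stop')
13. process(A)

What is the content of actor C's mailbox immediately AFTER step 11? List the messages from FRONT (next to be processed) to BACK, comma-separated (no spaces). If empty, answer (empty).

After 1 (send(from=B, to=A, msg='tick')): A:[tick] B:[] C:[] D:[]
After 2 (send(from=D, to=A, msg='ok')): A:[tick,ok] B:[] C:[] D:[]
After 3 (send(from=A, to=D, msg='req')): A:[tick,ok] B:[] C:[] D:[req]
After 4 (send(from=C, to=D, msg='start')): A:[tick,ok] B:[] C:[] D:[req,start]
After 5 (send(from=A, to=D, msg='pong')): A:[tick,ok] B:[] C:[] D:[req,start,pong]
After 6 (send(from=A, to=D, msg='err')): A:[tick,ok] B:[] C:[] D:[req,start,pong,err]
After 7 (process(B)): A:[tick,ok] B:[] C:[] D:[req,start,pong,err]
After 8 (process(B)): A:[tick,ok] B:[] C:[] D:[req,start,pong,err]
After 9 (process(D)): A:[tick,ok] B:[] C:[] D:[start,pong,err]
After 10 (process(C)): A:[tick,ok] B:[] C:[] D:[start,pong,err]
After 11 (send(from=B, to=A, msg='done')): A:[tick,ok,done] B:[] C:[] D:[start,pong,err]

(empty)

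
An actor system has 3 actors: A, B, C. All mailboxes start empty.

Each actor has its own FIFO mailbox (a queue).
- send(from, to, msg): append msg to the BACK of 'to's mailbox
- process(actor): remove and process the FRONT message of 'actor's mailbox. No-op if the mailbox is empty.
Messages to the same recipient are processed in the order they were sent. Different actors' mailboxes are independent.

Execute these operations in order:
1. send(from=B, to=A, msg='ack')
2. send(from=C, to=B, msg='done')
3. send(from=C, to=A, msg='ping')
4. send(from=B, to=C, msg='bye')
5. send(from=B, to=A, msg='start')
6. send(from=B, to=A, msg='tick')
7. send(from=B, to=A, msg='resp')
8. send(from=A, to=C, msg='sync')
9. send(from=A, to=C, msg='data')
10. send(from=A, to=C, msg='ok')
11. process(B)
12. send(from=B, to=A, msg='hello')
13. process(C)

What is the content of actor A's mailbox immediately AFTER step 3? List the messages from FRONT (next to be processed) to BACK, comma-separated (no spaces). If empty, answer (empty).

After 1 (send(from=B, to=A, msg='ack')): A:[ack] B:[] C:[]
After 2 (send(from=C, to=B, msg='done')): A:[ack] B:[done] C:[]
After 3 (send(from=C, to=A, msg='ping')): A:[ack,ping] B:[done] C:[]

ack,ping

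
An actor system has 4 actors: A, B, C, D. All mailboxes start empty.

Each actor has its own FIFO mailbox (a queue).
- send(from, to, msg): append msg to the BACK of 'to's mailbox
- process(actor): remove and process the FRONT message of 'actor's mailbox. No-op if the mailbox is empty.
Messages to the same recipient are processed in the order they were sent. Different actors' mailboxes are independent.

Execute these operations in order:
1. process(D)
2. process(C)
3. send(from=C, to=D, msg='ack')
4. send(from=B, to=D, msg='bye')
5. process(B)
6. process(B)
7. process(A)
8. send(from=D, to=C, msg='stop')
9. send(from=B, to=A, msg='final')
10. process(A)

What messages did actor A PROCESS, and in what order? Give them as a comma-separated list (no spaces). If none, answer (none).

After 1 (process(D)): A:[] B:[] C:[] D:[]
After 2 (process(C)): A:[] B:[] C:[] D:[]
After 3 (send(from=C, to=D, msg='ack')): A:[] B:[] C:[] D:[ack]
After 4 (send(from=B, to=D, msg='bye')): A:[] B:[] C:[] D:[ack,bye]
After 5 (process(B)): A:[] B:[] C:[] D:[ack,bye]
After 6 (process(B)): A:[] B:[] C:[] D:[ack,bye]
After 7 (process(A)): A:[] B:[] C:[] D:[ack,bye]
After 8 (send(from=D, to=C, msg='stop')): A:[] B:[] C:[stop] D:[ack,bye]
After 9 (send(from=B, to=A, msg='final')): A:[final] B:[] C:[stop] D:[ack,bye]
After 10 (process(A)): A:[] B:[] C:[stop] D:[ack,bye]

Answer: final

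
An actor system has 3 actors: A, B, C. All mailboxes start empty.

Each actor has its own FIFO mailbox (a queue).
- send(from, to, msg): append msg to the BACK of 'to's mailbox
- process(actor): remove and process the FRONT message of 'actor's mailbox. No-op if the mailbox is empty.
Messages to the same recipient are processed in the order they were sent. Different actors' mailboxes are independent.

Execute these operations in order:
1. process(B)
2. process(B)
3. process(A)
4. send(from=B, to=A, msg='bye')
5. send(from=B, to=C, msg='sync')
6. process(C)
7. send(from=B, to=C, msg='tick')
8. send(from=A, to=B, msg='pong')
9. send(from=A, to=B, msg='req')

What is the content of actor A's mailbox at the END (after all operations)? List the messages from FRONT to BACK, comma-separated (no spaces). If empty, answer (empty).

After 1 (process(B)): A:[] B:[] C:[]
After 2 (process(B)): A:[] B:[] C:[]
After 3 (process(A)): A:[] B:[] C:[]
After 4 (send(from=B, to=A, msg='bye')): A:[bye] B:[] C:[]
After 5 (send(from=B, to=C, msg='sync')): A:[bye] B:[] C:[sync]
After 6 (process(C)): A:[bye] B:[] C:[]
After 7 (send(from=B, to=C, msg='tick')): A:[bye] B:[] C:[tick]
After 8 (send(from=A, to=B, msg='pong')): A:[bye] B:[pong] C:[tick]
After 9 (send(from=A, to=B, msg='req')): A:[bye] B:[pong,req] C:[tick]

Answer: bye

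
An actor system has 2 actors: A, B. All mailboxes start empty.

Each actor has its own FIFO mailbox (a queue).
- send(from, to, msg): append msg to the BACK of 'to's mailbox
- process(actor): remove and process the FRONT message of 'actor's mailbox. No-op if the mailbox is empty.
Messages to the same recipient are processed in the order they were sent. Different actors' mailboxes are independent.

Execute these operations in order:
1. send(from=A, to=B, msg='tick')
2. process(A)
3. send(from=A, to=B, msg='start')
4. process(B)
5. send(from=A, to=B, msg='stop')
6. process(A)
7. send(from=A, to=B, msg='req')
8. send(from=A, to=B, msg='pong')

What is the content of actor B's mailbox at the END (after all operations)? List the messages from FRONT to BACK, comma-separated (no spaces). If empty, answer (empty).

Answer: start,stop,req,pong

Derivation:
After 1 (send(from=A, to=B, msg='tick')): A:[] B:[tick]
After 2 (process(A)): A:[] B:[tick]
After 3 (send(from=A, to=B, msg='start')): A:[] B:[tick,start]
After 4 (process(B)): A:[] B:[start]
After 5 (send(from=A, to=B, msg='stop')): A:[] B:[start,stop]
After 6 (process(A)): A:[] B:[start,stop]
After 7 (send(from=A, to=B, msg='req')): A:[] B:[start,stop,req]
After 8 (send(from=A, to=B, msg='pong')): A:[] B:[start,stop,req,pong]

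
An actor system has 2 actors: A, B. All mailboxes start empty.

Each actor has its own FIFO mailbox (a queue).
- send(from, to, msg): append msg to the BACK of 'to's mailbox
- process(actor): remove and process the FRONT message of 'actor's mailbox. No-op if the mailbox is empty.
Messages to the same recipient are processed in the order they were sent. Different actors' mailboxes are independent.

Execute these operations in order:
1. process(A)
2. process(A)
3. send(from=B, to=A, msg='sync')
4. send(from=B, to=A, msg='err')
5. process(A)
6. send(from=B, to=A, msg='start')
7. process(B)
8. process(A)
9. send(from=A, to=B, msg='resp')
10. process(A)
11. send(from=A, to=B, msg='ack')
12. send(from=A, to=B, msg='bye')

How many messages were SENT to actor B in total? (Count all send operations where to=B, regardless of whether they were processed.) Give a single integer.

After 1 (process(A)): A:[] B:[]
After 2 (process(A)): A:[] B:[]
After 3 (send(from=B, to=A, msg='sync')): A:[sync] B:[]
After 4 (send(from=B, to=A, msg='err')): A:[sync,err] B:[]
After 5 (process(A)): A:[err] B:[]
After 6 (send(from=B, to=A, msg='start')): A:[err,start] B:[]
After 7 (process(B)): A:[err,start] B:[]
After 8 (process(A)): A:[start] B:[]
After 9 (send(from=A, to=B, msg='resp')): A:[start] B:[resp]
After 10 (process(A)): A:[] B:[resp]
After 11 (send(from=A, to=B, msg='ack')): A:[] B:[resp,ack]
After 12 (send(from=A, to=B, msg='bye')): A:[] B:[resp,ack,bye]

Answer: 3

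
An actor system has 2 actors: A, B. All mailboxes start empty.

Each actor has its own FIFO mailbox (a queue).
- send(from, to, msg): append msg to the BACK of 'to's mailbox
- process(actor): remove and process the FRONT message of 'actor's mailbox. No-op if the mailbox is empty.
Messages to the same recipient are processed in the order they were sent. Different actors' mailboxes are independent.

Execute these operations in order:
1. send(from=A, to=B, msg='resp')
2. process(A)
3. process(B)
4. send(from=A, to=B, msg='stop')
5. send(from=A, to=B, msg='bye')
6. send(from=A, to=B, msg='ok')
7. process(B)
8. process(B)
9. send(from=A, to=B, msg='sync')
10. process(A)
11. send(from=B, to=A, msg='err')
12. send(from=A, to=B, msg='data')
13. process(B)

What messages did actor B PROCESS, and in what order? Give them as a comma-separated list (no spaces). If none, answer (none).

Answer: resp,stop,bye,ok

Derivation:
After 1 (send(from=A, to=B, msg='resp')): A:[] B:[resp]
After 2 (process(A)): A:[] B:[resp]
After 3 (process(B)): A:[] B:[]
After 4 (send(from=A, to=B, msg='stop')): A:[] B:[stop]
After 5 (send(from=A, to=B, msg='bye')): A:[] B:[stop,bye]
After 6 (send(from=A, to=B, msg='ok')): A:[] B:[stop,bye,ok]
After 7 (process(B)): A:[] B:[bye,ok]
After 8 (process(B)): A:[] B:[ok]
After 9 (send(from=A, to=B, msg='sync')): A:[] B:[ok,sync]
After 10 (process(A)): A:[] B:[ok,sync]
After 11 (send(from=B, to=A, msg='err')): A:[err] B:[ok,sync]
After 12 (send(from=A, to=B, msg='data')): A:[err] B:[ok,sync,data]
After 13 (process(B)): A:[err] B:[sync,data]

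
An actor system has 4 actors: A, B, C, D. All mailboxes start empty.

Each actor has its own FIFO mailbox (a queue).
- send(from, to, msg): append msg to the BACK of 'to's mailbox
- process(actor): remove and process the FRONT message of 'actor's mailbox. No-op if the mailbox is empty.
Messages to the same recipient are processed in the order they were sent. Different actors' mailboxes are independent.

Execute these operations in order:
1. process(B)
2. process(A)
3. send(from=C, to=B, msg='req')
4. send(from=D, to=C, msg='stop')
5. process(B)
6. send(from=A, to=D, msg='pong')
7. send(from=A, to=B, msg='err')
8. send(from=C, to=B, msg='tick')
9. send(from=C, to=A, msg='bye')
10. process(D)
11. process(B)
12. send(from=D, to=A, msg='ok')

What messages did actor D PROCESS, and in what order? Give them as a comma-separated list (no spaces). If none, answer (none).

After 1 (process(B)): A:[] B:[] C:[] D:[]
After 2 (process(A)): A:[] B:[] C:[] D:[]
After 3 (send(from=C, to=B, msg='req')): A:[] B:[req] C:[] D:[]
After 4 (send(from=D, to=C, msg='stop')): A:[] B:[req] C:[stop] D:[]
After 5 (process(B)): A:[] B:[] C:[stop] D:[]
After 6 (send(from=A, to=D, msg='pong')): A:[] B:[] C:[stop] D:[pong]
After 7 (send(from=A, to=B, msg='err')): A:[] B:[err] C:[stop] D:[pong]
After 8 (send(from=C, to=B, msg='tick')): A:[] B:[err,tick] C:[stop] D:[pong]
After 9 (send(from=C, to=A, msg='bye')): A:[bye] B:[err,tick] C:[stop] D:[pong]
After 10 (process(D)): A:[bye] B:[err,tick] C:[stop] D:[]
After 11 (process(B)): A:[bye] B:[tick] C:[stop] D:[]
After 12 (send(from=D, to=A, msg='ok')): A:[bye,ok] B:[tick] C:[stop] D:[]

Answer: pong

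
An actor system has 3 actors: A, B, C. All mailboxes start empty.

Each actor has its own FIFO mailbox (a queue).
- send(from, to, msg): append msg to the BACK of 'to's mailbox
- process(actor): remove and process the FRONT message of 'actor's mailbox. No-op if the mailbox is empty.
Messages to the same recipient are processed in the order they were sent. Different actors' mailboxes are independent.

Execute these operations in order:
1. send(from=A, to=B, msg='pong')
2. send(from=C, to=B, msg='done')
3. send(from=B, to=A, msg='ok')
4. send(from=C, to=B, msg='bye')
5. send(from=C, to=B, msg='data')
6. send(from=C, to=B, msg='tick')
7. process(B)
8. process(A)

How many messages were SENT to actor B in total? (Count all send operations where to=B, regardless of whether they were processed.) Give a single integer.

After 1 (send(from=A, to=B, msg='pong')): A:[] B:[pong] C:[]
After 2 (send(from=C, to=B, msg='done')): A:[] B:[pong,done] C:[]
After 3 (send(from=B, to=A, msg='ok')): A:[ok] B:[pong,done] C:[]
After 4 (send(from=C, to=B, msg='bye')): A:[ok] B:[pong,done,bye] C:[]
After 5 (send(from=C, to=B, msg='data')): A:[ok] B:[pong,done,bye,data] C:[]
After 6 (send(from=C, to=B, msg='tick')): A:[ok] B:[pong,done,bye,data,tick] C:[]
After 7 (process(B)): A:[ok] B:[done,bye,data,tick] C:[]
After 8 (process(A)): A:[] B:[done,bye,data,tick] C:[]

Answer: 5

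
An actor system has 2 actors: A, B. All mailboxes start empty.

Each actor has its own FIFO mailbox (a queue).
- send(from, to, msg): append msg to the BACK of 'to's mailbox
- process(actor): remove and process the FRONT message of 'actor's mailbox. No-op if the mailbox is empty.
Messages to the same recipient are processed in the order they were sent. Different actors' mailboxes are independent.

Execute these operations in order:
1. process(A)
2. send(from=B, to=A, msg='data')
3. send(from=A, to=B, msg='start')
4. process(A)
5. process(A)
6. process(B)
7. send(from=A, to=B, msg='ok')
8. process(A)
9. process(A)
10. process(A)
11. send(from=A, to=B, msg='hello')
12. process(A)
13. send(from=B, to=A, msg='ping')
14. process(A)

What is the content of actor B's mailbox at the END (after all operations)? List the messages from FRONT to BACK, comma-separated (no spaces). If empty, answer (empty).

After 1 (process(A)): A:[] B:[]
After 2 (send(from=B, to=A, msg='data')): A:[data] B:[]
After 3 (send(from=A, to=B, msg='start')): A:[data] B:[start]
After 4 (process(A)): A:[] B:[start]
After 5 (process(A)): A:[] B:[start]
After 6 (process(B)): A:[] B:[]
After 7 (send(from=A, to=B, msg='ok')): A:[] B:[ok]
After 8 (process(A)): A:[] B:[ok]
After 9 (process(A)): A:[] B:[ok]
After 10 (process(A)): A:[] B:[ok]
After 11 (send(from=A, to=B, msg='hello')): A:[] B:[ok,hello]
After 12 (process(A)): A:[] B:[ok,hello]
After 13 (send(from=B, to=A, msg='ping')): A:[ping] B:[ok,hello]
After 14 (process(A)): A:[] B:[ok,hello]

Answer: ok,hello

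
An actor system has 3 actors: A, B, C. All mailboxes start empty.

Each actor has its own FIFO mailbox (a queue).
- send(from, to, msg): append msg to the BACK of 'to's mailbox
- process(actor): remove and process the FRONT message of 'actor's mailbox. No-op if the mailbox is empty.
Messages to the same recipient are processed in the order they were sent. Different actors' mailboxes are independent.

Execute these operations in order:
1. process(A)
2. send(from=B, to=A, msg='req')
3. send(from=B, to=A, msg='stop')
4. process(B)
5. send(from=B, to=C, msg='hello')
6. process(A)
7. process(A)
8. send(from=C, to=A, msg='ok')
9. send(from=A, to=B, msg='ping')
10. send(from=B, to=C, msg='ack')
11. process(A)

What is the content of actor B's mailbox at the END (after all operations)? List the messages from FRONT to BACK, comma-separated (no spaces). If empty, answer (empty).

After 1 (process(A)): A:[] B:[] C:[]
After 2 (send(from=B, to=A, msg='req')): A:[req] B:[] C:[]
After 3 (send(from=B, to=A, msg='stop')): A:[req,stop] B:[] C:[]
After 4 (process(B)): A:[req,stop] B:[] C:[]
After 5 (send(from=B, to=C, msg='hello')): A:[req,stop] B:[] C:[hello]
After 6 (process(A)): A:[stop] B:[] C:[hello]
After 7 (process(A)): A:[] B:[] C:[hello]
After 8 (send(from=C, to=A, msg='ok')): A:[ok] B:[] C:[hello]
After 9 (send(from=A, to=B, msg='ping')): A:[ok] B:[ping] C:[hello]
After 10 (send(from=B, to=C, msg='ack')): A:[ok] B:[ping] C:[hello,ack]
After 11 (process(A)): A:[] B:[ping] C:[hello,ack]

Answer: ping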